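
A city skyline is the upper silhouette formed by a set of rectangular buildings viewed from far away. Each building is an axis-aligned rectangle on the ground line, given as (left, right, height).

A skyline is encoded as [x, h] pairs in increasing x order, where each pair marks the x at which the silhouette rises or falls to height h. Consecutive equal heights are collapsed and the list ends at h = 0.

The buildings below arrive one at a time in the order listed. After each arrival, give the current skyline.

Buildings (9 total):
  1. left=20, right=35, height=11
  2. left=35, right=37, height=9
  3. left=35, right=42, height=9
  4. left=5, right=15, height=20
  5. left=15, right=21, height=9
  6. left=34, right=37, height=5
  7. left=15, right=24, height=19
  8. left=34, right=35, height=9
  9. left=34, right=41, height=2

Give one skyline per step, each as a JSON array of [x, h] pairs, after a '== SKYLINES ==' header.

== SKYLINES ==
[[20,11],[35,0]]
[[20,11],[35,9],[37,0]]
[[20,11],[35,9],[42,0]]
[[5,20],[15,0],[20,11],[35,9],[42,0]]
[[5,20],[15,9],[20,11],[35,9],[42,0]]
[[5,20],[15,9],[20,11],[35,9],[42,0]]
[[5,20],[15,19],[24,11],[35,9],[42,0]]
[[5,20],[15,19],[24,11],[35,9],[42,0]]
[[5,20],[15,19],[24,11],[35,9],[42,0]]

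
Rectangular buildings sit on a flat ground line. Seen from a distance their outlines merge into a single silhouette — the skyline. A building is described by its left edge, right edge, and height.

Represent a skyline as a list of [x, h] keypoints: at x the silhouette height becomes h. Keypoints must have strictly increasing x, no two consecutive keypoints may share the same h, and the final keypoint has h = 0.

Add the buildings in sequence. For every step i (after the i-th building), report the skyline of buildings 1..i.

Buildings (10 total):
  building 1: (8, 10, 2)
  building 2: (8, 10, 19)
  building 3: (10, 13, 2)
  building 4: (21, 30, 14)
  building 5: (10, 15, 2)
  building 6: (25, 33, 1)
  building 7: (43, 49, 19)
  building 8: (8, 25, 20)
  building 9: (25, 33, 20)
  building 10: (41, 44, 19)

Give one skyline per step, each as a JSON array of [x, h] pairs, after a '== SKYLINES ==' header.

== SKYLINES ==
[[8,2],[10,0]]
[[8,19],[10,0]]
[[8,19],[10,2],[13,0]]
[[8,19],[10,2],[13,0],[21,14],[30,0]]
[[8,19],[10,2],[15,0],[21,14],[30,0]]
[[8,19],[10,2],[15,0],[21,14],[30,1],[33,0]]
[[8,19],[10,2],[15,0],[21,14],[30,1],[33,0],[43,19],[49,0]]
[[8,20],[25,14],[30,1],[33,0],[43,19],[49,0]]
[[8,20],[33,0],[43,19],[49,0]]
[[8,20],[33,0],[41,19],[49,0]]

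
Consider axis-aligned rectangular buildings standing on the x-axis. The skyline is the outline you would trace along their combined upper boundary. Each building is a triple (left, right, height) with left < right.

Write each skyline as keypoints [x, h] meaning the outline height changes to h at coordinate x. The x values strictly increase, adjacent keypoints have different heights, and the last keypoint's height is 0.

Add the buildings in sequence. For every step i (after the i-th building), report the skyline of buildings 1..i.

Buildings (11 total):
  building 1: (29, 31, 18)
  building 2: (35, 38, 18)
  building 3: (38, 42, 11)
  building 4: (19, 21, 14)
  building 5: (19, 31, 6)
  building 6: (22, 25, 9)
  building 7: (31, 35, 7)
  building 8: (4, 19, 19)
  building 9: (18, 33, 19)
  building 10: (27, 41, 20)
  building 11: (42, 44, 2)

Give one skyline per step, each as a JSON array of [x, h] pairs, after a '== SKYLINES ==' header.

== SKYLINES ==
[[29,18],[31,0]]
[[29,18],[31,0],[35,18],[38,0]]
[[29,18],[31,0],[35,18],[38,11],[42,0]]
[[19,14],[21,0],[29,18],[31,0],[35,18],[38,11],[42,0]]
[[19,14],[21,6],[29,18],[31,0],[35,18],[38,11],[42,0]]
[[19,14],[21,6],[22,9],[25,6],[29,18],[31,0],[35,18],[38,11],[42,0]]
[[19,14],[21,6],[22,9],[25,6],[29,18],[31,7],[35,18],[38,11],[42,0]]
[[4,19],[19,14],[21,6],[22,9],[25,6],[29,18],[31,7],[35,18],[38,11],[42,0]]
[[4,19],[33,7],[35,18],[38,11],[42,0]]
[[4,19],[27,20],[41,11],[42,0]]
[[4,19],[27,20],[41,11],[42,2],[44,0]]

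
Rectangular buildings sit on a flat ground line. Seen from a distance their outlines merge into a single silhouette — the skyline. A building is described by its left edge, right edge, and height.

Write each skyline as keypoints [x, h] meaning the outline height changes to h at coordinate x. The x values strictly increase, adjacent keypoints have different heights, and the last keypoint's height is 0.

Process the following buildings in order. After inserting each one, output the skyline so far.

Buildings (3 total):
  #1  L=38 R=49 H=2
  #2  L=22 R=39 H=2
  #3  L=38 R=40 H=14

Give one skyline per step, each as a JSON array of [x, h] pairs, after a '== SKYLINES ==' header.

== SKYLINES ==
[[38,2],[49,0]]
[[22,2],[49,0]]
[[22,2],[38,14],[40,2],[49,0]]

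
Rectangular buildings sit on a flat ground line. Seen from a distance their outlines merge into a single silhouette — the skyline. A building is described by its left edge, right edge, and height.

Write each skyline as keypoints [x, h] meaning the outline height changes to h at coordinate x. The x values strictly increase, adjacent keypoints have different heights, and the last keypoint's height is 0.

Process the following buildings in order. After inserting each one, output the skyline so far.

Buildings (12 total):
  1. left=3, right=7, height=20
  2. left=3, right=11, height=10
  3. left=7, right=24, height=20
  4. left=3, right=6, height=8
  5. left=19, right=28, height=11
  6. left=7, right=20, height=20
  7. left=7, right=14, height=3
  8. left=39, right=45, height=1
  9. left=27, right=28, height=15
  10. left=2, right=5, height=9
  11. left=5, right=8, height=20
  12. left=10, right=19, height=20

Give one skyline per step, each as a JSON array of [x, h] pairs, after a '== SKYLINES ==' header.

== SKYLINES ==
[[3,20],[7,0]]
[[3,20],[7,10],[11,0]]
[[3,20],[24,0]]
[[3,20],[24,0]]
[[3,20],[24,11],[28,0]]
[[3,20],[24,11],[28,0]]
[[3,20],[24,11],[28,0]]
[[3,20],[24,11],[28,0],[39,1],[45,0]]
[[3,20],[24,11],[27,15],[28,0],[39,1],[45,0]]
[[2,9],[3,20],[24,11],[27,15],[28,0],[39,1],[45,0]]
[[2,9],[3,20],[24,11],[27,15],[28,0],[39,1],[45,0]]
[[2,9],[3,20],[24,11],[27,15],[28,0],[39,1],[45,0]]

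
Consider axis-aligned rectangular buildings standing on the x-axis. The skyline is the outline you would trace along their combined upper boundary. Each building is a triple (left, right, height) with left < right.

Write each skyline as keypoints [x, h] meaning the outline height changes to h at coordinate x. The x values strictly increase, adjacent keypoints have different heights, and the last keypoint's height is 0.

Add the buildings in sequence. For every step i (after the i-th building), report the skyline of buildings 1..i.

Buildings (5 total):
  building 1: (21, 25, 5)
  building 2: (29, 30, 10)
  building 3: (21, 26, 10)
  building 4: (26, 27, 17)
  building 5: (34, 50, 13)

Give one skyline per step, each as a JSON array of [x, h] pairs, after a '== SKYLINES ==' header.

== SKYLINES ==
[[21,5],[25,0]]
[[21,5],[25,0],[29,10],[30,0]]
[[21,10],[26,0],[29,10],[30,0]]
[[21,10],[26,17],[27,0],[29,10],[30,0]]
[[21,10],[26,17],[27,0],[29,10],[30,0],[34,13],[50,0]]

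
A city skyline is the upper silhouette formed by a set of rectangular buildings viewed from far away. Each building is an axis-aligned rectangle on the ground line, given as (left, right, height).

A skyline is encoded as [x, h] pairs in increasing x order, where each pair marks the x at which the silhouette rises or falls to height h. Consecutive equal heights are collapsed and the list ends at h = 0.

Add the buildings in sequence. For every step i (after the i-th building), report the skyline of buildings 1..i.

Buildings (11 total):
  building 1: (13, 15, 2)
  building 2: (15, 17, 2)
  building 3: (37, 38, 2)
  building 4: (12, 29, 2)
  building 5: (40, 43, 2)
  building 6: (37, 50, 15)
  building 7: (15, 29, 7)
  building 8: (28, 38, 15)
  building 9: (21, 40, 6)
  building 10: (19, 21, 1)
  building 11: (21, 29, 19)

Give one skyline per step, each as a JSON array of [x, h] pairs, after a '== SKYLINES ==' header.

== SKYLINES ==
[[13,2],[15,0]]
[[13,2],[17,0]]
[[13,2],[17,0],[37,2],[38,0]]
[[12,2],[29,0],[37,2],[38,0]]
[[12,2],[29,0],[37,2],[38,0],[40,2],[43,0]]
[[12,2],[29,0],[37,15],[50,0]]
[[12,2],[15,7],[29,0],[37,15],[50,0]]
[[12,2],[15,7],[28,15],[50,0]]
[[12,2],[15,7],[28,15],[50,0]]
[[12,2],[15,7],[28,15],[50,0]]
[[12,2],[15,7],[21,19],[29,15],[50,0]]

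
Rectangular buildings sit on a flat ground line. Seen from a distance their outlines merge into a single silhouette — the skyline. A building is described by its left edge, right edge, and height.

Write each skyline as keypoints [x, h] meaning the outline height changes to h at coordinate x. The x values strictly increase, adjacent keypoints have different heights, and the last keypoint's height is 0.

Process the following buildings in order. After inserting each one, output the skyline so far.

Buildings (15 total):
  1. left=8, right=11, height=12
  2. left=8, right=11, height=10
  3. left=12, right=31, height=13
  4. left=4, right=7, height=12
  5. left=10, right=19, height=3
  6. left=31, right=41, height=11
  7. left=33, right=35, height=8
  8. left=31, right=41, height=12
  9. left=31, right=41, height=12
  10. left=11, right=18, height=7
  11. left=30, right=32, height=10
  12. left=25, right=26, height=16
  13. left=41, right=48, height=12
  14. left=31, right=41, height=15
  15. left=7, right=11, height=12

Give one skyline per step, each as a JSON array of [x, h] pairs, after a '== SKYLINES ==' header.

== SKYLINES ==
[[8,12],[11,0]]
[[8,12],[11,0]]
[[8,12],[11,0],[12,13],[31,0]]
[[4,12],[7,0],[8,12],[11,0],[12,13],[31,0]]
[[4,12],[7,0],[8,12],[11,3],[12,13],[31,0]]
[[4,12],[7,0],[8,12],[11,3],[12,13],[31,11],[41,0]]
[[4,12],[7,0],[8,12],[11,3],[12,13],[31,11],[41,0]]
[[4,12],[7,0],[8,12],[11,3],[12,13],[31,12],[41,0]]
[[4,12],[7,0],[8,12],[11,3],[12,13],[31,12],[41,0]]
[[4,12],[7,0],[8,12],[11,7],[12,13],[31,12],[41,0]]
[[4,12],[7,0],[8,12],[11,7],[12,13],[31,12],[41,0]]
[[4,12],[7,0],[8,12],[11,7],[12,13],[25,16],[26,13],[31,12],[41,0]]
[[4,12],[7,0],[8,12],[11,7],[12,13],[25,16],[26,13],[31,12],[48,0]]
[[4,12],[7,0],[8,12],[11,7],[12,13],[25,16],[26,13],[31,15],[41,12],[48,0]]
[[4,12],[11,7],[12,13],[25,16],[26,13],[31,15],[41,12],[48,0]]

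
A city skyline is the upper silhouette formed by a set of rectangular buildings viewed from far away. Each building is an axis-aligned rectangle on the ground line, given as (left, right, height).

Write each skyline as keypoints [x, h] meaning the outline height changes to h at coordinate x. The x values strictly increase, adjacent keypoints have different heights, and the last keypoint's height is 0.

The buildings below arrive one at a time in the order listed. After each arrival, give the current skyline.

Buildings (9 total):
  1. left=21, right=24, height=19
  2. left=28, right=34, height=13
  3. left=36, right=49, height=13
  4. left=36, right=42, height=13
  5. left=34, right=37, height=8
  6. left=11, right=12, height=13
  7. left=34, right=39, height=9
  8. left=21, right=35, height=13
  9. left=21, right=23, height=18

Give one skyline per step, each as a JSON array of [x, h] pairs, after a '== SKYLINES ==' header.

== SKYLINES ==
[[21,19],[24,0]]
[[21,19],[24,0],[28,13],[34,0]]
[[21,19],[24,0],[28,13],[34,0],[36,13],[49,0]]
[[21,19],[24,0],[28,13],[34,0],[36,13],[49,0]]
[[21,19],[24,0],[28,13],[34,8],[36,13],[49,0]]
[[11,13],[12,0],[21,19],[24,0],[28,13],[34,8],[36,13],[49,0]]
[[11,13],[12,0],[21,19],[24,0],[28,13],[34,9],[36,13],[49,0]]
[[11,13],[12,0],[21,19],[24,13],[35,9],[36,13],[49,0]]
[[11,13],[12,0],[21,19],[24,13],[35,9],[36,13],[49,0]]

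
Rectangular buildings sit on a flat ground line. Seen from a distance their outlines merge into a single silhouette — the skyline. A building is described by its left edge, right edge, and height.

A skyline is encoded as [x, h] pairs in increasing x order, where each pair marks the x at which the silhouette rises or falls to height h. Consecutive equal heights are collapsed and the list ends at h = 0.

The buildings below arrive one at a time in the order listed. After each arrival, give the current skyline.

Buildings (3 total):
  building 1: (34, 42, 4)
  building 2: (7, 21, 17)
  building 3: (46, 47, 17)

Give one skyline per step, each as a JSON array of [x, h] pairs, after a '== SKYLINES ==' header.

== SKYLINES ==
[[34,4],[42,0]]
[[7,17],[21,0],[34,4],[42,0]]
[[7,17],[21,0],[34,4],[42,0],[46,17],[47,0]]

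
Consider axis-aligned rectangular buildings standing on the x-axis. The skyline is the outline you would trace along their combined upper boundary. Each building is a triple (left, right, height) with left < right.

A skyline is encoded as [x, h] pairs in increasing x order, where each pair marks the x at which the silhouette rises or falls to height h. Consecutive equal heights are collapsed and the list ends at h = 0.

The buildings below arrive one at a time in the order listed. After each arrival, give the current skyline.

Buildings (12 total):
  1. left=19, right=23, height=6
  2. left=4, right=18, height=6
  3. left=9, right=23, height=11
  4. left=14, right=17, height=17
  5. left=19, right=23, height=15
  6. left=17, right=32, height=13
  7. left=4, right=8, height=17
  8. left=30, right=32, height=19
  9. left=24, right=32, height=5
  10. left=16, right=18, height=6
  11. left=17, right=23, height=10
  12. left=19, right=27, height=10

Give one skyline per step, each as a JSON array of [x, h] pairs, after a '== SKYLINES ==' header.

== SKYLINES ==
[[19,6],[23,0]]
[[4,6],[18,0],[19,6],[23,0]]
[[4,6],[9,11],[23,0]]
[[4,6],[9,11],[14,17],[17,11],[23,0]]
[[4,6],[9,11],[14,17],[17,11],[19,15],[23,0]]
[[4,6],[9,11],[14,17],[17,13],[19,15],[23,13],[32,0]]
[[4,17],[8,6],[9,11],[14,17],[17,13],[19,15],[23,13],[32,0]]
[[4,17],[8,6],[9,11],[14,17],[17,13],[19,15],[23,13],[30,19],[32,0]]
[[4,17],[8,6],[9,11],[14,17],[17,13],[19,15],[23,13],[30,19],[32,0]]
[[4,17],[8,6],[9,11],[14,17],[17,13],[19,15],[23,13],[30,19],[32,0]]
[[4,17],[8,6],[9,11],[14,17],[17,13],[19,15],[23,13],[30,19],[32,0]]
[[4,17],[8,6],[9,11],[14,17],[17,13],[19,15],[23,13],[30,19],[32,0]]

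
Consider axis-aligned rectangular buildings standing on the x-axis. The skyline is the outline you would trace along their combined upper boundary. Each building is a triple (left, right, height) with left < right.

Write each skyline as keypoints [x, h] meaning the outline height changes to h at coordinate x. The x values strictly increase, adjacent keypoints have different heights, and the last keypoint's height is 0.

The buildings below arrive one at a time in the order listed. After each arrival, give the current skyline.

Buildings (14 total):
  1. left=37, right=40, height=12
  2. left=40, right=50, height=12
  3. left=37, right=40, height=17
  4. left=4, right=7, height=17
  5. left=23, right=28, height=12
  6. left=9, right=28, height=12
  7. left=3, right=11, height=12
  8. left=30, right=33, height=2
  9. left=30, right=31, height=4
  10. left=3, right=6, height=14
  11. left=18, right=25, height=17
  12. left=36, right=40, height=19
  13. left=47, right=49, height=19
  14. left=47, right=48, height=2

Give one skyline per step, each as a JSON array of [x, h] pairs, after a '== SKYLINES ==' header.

== SKYLINES ==
[[37,12],[40,0]]
[[37,12],[50,0]]
[[37,17],[40,12],[50,0]]
[[4,17],[7,0],[37,17],[40,12],[50,0]]
[[4,17],[7,0],[23,12],[28,0],[37,17],[40,12],[50,0]]
[[4,17],[7,0],[9,12],[28,0],[37,17],[40,12],[50,0]]
[[3,12],[4,17],[7,12],[28,0],[37,17],[40,12],[50,0]]
[[3,12],[4,17],[7,12],[28,0],[30,2],[33,0],[37,17],[40,12],[50,0]]
[[3,12],[4,17],[7,12],[28,0],[30,4],[31,2],[33,0],[37,17],[40,12],[50,0]]
[[3,14],[4,17],[7,12],[28,0],[30,4],[31,2],[33,0],[37,17],[40,12],[50,0]]
[[3,14],[4,17],[7,12],[18,17],[25,12],[28,0],[30,4],[31,2],[33,0],[37,17],[40,12],[50,0]]
[[3,14],[4,17],[7,12],[18,17],[25,12],[28,0],[30,4],[31,2],[33,0],[36,19],[40,12],[50,0]]
[[3,14],[4,17],[7,12],[18,17],[25,12],[28,0],[30,4],[31,2],[33,0],[36,19],[40,12],[47,19],[49,12],[50,0]]
[[3,14],[4,17],[7,12],[18,17],[25,12],[28,0],[30,4],[31,2],[33,0],[36,19],[40,12],[47,19],[49,12],[50,0]]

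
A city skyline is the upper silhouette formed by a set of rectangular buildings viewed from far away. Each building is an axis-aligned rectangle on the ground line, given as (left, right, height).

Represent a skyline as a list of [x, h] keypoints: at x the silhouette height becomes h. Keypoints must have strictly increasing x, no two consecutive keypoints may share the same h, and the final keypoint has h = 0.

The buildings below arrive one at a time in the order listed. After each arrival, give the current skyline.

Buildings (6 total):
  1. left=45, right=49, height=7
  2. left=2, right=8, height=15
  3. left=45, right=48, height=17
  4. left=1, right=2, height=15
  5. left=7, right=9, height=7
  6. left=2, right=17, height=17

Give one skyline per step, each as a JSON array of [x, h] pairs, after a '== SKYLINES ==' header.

== SKYLINES ==
[[45,7],[49,0]]
[[2,15],[8,0],[45,7],[49,0]]
[[2,15],[8,0],[45,17],[48,7],[49,0]]
[[1,15],[8,0],[45,17],[48,7],[49,0]]
[[1,15],[8,7],[9,0],[45,17],[48,7],[49,0]]
[[1,15],[2,17],[17,0],[45,17],[48,7],[49,0]]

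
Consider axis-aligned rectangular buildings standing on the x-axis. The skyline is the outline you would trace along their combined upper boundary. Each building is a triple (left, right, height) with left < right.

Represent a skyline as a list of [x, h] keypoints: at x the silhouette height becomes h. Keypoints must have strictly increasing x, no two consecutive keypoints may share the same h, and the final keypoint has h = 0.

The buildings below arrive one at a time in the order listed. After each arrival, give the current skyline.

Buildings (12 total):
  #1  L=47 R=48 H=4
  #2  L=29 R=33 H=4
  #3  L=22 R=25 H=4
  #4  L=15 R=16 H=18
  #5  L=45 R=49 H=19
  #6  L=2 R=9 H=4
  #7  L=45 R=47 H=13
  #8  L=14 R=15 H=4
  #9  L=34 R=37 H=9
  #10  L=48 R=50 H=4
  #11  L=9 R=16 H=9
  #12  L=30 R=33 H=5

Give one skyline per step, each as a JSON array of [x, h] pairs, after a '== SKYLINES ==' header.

== SKYLINES ==
[[47,4],[48,0]]
[[29,4],[33,0],[47,4],[48,0]]
[[22,4],[25,0],[29,4],[33,0],[47,4],[48,0]]
[[15,18],[16,0],[22,4],[25,0],[29,4],[33,0],[47,4],[48,0]]
[[15,18],[16,0],[22,4],[25,0],[29,4],[33,0],[45,19],[49,0]]
[[2,4],[9,0],[15,18],[16,0],[22,4],[25,0],[29,4],[33,0],[45,19],[49,0]]
[[2,4],[9,0],[15,18],[16,0],[22,4],[25,0],[29,4],[33,0],[45,19],[49,0]]
[[2,4],[9,0],[14,4],[15,18],[16,0],[22,4],[25,0],[29,4],[33,0],[45,19],[49,0]]
[[2,4],[9,0],[14,4],[15,18],[16,0],[22,4],[25,0],[29,4],[33,0],[34,9],[37,0],[45,19],[49,0]]
[[2,4],[9,0],[14,4],[15,18],[16,0],[22,4],[25,0],[29,4],[33,0],[34,9],[37,0],[45,19],[49,4],[50,0]]
[[2,4],[9,9],[15,18],[16,0],[22,4],[25,0],[29,4],[33,0],[34,9],[37,0],[45,19],[49,4],[50,0]]
[[2,4],[9,9],[15,18],[16,0],[22,4],[25,0],[29,4],[30,5],[33,0],[34,9],[37,0],[45,19],[49,4],[50,0]]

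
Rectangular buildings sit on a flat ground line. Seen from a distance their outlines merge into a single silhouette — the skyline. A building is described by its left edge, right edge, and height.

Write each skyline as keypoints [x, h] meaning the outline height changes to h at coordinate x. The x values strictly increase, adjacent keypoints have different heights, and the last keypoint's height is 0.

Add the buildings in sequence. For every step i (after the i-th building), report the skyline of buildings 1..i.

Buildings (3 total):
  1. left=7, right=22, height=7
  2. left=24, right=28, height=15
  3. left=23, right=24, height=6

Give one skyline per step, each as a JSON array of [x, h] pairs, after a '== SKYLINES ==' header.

== SKYLINES ==
[[7,7],[22,0]]
[[7,7],[22,0],[24,15],[28,0]]
[[7,7],[22,0],[23,6],[24,15],[28,0]]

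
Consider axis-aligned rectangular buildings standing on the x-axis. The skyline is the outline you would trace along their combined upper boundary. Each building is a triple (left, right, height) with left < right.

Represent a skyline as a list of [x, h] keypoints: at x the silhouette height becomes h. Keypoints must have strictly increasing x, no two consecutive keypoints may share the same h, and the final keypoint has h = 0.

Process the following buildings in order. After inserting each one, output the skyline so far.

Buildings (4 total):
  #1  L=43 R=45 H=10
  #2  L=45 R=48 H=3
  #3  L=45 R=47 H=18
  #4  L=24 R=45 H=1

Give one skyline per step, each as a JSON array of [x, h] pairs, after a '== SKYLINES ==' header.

== SKYLINES ==
[[43,10],[45,0]]
[[43,10],[45,3],[48,0]]
[[43,10],[45,18],[47,3],[48,0]]
[[24,1],[43,10],[45,18],[47,3],[48,0]]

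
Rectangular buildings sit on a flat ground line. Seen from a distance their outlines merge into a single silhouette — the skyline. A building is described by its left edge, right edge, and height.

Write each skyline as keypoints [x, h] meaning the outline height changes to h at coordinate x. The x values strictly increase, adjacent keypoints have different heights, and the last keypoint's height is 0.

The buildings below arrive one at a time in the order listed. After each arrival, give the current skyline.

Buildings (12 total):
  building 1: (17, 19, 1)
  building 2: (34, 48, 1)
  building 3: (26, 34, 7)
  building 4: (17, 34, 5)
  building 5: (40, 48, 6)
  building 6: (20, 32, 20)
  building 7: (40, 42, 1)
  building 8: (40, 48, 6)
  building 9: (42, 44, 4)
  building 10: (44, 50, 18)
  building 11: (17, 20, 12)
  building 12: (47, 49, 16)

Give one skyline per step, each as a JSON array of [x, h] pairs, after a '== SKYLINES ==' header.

== SKYLINES ==
[[17,1],[19,0]]
[[17,1],[19,0],[34,1],[48,0]]
[[17,1],[19,0],[26,7],[34,1],[48,0]]
[[17,5],[26,7],[34,1],[48,0]]
[[17,5],[26,7],[34,1],[40,6],[48,0]]
[[17,5],[20,20],[32,7],[34,1],[40,6],[48,0]]
[[17,5],[20,20],[32,7],[34,1],[40,6],[48,0]]
[[17,5],[20,20],[32,7],[34,1],[40,6],[48,0]]
[[17,5],[20,20],[32,7],[34,1],[40,6],[48,0]]
[[17,5],[20,20],[32,7],[34,1],[40,6],[44,18],[50,0]]
[[17,12],[20,20],[32,7],[34,1],[40,6],[44,18],[50,0]]
[[17,12],[20,20],[32,7],[34,1],[40,6],[44,18],[50,0]]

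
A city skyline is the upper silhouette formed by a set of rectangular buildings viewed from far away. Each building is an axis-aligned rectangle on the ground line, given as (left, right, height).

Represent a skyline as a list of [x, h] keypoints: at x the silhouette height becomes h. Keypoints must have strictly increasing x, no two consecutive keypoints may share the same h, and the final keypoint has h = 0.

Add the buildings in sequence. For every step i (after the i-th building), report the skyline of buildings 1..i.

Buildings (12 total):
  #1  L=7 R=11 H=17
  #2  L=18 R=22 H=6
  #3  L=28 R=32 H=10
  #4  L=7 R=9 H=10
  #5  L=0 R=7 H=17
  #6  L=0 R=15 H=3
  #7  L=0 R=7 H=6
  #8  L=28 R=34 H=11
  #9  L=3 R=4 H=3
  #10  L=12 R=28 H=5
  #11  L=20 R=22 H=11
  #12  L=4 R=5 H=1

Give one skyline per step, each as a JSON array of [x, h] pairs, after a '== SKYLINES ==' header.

== SKYLINES ==
[[7,17],[11,0]]
[[7,17],[11,0],[18,6],[22,0]]
[[7,17],[11,0],[18,6],[22,0],[28,10],[32,0]]
[[7,17],[11,0],[18,6],[22,0],[28,10],[32,0]]
[[0,17],[11,0],[18,6],[22,0],[28,10],[32,0]]
[[0,17],[11,3],[15,0],[18,6],[22,0],[28,10],[32,0]]
[[0,17],[11,3],[15,0],[18,6],[22,0],[28,10],[32,0]]
[[0,17],[11,3],[15,0],[18,6],[22,0],[28,11],[34,0]]
[[0,17],[11,3],[15,0],[18,6],[22,0],[28,11],[34,0]]
[[0,17],[11,3],[12,5],[18,6],[22,5],[28,11],[34,0]]
[[0,17],[11,3],[12,5],[18,6],[20,11],[22,5],[28,11],[34,0]]
[[0,17],[11,3],[12,5],[18,6],[20,11],[22,5],[28,11],[34,0]]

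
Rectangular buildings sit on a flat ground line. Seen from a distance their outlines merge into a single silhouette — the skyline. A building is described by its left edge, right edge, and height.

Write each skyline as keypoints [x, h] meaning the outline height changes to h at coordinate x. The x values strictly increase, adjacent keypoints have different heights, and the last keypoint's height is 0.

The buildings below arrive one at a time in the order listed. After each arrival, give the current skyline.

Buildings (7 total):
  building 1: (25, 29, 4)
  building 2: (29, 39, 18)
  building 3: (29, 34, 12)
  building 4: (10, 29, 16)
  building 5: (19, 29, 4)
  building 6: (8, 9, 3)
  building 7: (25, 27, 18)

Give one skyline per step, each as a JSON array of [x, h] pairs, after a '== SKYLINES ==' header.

== SKYLINES ==
[[25,4],[29,0]]
[[25,4],[29,18],[39,0]]
[[25,4],[29,18],[39,0]]
[[10,16],[29,18],[39,0]]
[[10,16],[29,18],[39,0]]
[[8,3],[9,0],[10,16],[29,18],[39,0]]
[[8,3],[9,0],[10,16],[25,18],[27,16],[29,18],[39,0]]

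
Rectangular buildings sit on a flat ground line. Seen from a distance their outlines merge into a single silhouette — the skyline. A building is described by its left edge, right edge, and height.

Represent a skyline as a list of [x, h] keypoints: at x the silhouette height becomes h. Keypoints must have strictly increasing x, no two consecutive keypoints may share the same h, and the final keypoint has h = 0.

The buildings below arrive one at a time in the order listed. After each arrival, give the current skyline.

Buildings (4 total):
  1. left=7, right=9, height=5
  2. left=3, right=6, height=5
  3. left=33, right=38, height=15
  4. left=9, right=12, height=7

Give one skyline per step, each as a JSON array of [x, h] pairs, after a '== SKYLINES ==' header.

== SKYLINES ==
[[7,5],[9,0]]
[[3,5],[6,0],[7,5],[9,0]]
[[3,5],[6,0],[7,5],[9,0],[33,15],[38,0]]
[[3,5],[6,0],[7,5],[9,7],[12,0],[33,15],[38,0]]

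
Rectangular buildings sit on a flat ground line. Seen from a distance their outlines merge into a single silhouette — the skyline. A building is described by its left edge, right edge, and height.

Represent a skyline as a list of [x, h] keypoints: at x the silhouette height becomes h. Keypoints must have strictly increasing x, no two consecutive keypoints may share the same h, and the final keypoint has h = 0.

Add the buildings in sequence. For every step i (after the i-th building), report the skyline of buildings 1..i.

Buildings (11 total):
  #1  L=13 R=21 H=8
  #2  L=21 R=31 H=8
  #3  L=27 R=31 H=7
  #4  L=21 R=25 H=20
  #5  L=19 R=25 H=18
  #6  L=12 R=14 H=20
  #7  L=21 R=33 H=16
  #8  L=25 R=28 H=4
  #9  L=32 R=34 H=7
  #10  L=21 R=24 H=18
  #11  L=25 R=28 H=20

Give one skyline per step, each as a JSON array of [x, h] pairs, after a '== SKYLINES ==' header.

== SKYLINES ==
[[13,8],[21,0]]
[[13,8],[31,0]]
[[13,8],[31,0]]
[[13,8],[21,20],[25,8],[31,0]]
[[13,8],[19,18],[21,20],[25,8],[31,0]]
[[12,20],[14,8],[19,18],[21,20],[25,8],[31,0]]
[[12,20],[14,8],[19,18],[21,20],[25,16],[33,0]]
[[12,20],[14,8],[19,18],[21,20],[25,16],[33,0]]
[[12,20],[14,8],[19,18],[21,20],[25,16],[33,7],[34,0]]
[[12,20],[14,8],[19,18],[21,20],[25,16],[33,7],[34,0]]
[[12,20],[14,8],[19,18],[21,20],[28,16],[33,7],[34,0]]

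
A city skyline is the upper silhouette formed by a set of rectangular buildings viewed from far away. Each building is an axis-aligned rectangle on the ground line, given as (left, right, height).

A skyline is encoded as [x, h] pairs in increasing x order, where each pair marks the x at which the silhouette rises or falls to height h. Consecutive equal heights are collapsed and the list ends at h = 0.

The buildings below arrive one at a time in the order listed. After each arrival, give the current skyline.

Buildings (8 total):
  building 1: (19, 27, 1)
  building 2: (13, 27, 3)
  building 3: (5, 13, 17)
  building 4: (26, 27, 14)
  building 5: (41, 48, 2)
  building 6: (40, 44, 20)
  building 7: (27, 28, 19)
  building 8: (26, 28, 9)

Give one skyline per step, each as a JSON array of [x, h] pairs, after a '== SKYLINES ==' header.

== SKYLINES ==
[[19,1],[27,0]]
[[13,3],[27,0]]
[[5,17],[13,3],[27,0]]
[[5,17],[13,3],[26,14],[27,0]]
[[5,17],[13,3],[26,14],[27,0],[41,2],[48,0]]
[[5,17],[13,3],[26,14],[27,0],[40,20],[44,2],[48,0]]
[[5,17],[13,3],[26,14],[27,19],[28,0],[40,20],[44,2],[48,0]]
[[5,17],[13,3],[26,14],[27,19],[28,0],[40,20],[44,2],[48,0]]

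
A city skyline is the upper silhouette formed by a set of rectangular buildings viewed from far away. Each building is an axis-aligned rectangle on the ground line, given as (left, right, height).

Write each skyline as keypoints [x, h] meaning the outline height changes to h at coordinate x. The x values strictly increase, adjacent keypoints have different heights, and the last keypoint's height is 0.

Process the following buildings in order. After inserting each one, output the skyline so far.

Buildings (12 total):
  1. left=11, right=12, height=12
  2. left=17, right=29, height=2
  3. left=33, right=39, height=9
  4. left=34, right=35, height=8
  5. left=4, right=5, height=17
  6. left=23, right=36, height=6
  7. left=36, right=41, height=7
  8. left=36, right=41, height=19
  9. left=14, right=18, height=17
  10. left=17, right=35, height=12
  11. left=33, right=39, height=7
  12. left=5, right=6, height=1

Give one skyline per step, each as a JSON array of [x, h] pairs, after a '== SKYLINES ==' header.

== SKYLINES ==
[[11,12],[12,0]]
[[11,12],[12,0],[17,2],[29,0]]
[[11,12],[12,0],[17,2],[29,0],[33,9],[39,0]]
[[11,12],[12,0],[17,2],[29,0],[33,9],[39,0]]
[[4,17],[5,0],[11,12],[12,0],[17,2],[29,0],[33,9],[39,0]]
[[4,17],[5,0],[11,12],[12,0],[17,2],[23,6],[33,9],[39,0]]
[[4,17],[5,0],[11,12],[12,0],[17,2],[23,6],[33,9],[39,7],[41,0]]
[[4,17],[5,0],[11,12],[12,0],[17,2],[23,6],[33,9],[36,19],[41,0]]
[[4,17],[5,0],[11,12],[12,0],[14,17],[18,2],[23,6],[33,9],[36,19],[41,0]]
[[4,17],[5,0],[11,12],[12,0],[14,17],[18,12],[35,9],[36,19],[41,0]]
[[4,17],[5,0],[11,12],[12,0],[14,17],[18,12],[35,9],[36,19],[41,0]]
[[4,17],[5,1],[6,0],[11,12],[12,0],[14,17],[18,12],[35,9],[36,19],[41,0]]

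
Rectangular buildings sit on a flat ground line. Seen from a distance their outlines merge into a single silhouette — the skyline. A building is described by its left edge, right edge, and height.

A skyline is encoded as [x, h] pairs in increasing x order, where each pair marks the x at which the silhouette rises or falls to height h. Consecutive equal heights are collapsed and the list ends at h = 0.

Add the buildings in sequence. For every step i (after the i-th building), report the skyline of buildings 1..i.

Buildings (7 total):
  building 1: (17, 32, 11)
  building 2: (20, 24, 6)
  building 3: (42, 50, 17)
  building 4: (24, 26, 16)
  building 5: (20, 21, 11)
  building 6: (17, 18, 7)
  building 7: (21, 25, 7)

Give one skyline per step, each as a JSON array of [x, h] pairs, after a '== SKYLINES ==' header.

== SKYLINES ==
[[17,11],[32,0]]
[[17,11],[32,0]]
[[17,11],[32,0],[42,17],[50,0]]
[[17,11],[24,16],[26,11],[32,0],[42,17],[50,0]]
[[17,11],[24,16],[26,11],[32,0],[42,17],[50,0]]
[[17,11],[24,16],[26,11],[32,0],[42,17],[50,0]]
[[17,11],[24,16],[26,11],[32,0],[42,17],[50,0]]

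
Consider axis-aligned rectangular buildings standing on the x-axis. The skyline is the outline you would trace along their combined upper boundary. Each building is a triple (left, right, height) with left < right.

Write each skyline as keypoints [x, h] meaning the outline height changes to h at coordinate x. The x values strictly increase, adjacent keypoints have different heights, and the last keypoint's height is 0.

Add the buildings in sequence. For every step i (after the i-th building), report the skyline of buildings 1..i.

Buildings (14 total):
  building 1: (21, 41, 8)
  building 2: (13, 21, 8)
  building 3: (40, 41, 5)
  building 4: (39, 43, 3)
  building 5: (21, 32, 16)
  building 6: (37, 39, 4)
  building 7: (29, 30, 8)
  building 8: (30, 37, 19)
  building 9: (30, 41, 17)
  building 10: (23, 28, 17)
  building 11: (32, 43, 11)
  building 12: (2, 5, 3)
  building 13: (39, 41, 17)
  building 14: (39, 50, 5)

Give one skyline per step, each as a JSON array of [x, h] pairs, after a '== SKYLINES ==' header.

== SKYLINES ==
[[21,8],[41,0]]
[[13,8],[41,0]]
[[13,8],[41,0]]
[[13,8],[41,3],[43,0]]
[[13,8],[21,16],[32,8],[41,3],[43,0]]
[[13,8],[21,16],[32,8],[41,3],[43,0]]
[[13,8],[21,16],[32,8],[41,3],[43,0]]
[[13,8],[21,16],[30,19],[37,8],[41,3],[43,0]]
[[13,8],[21,16],[30,19],[37,17],[41,3],[43,0]]
[[13,8],[21,16],[23,17],[28,16],[30,19],[37,17],[41,3],[43,0]]
[[13,8],[21,16],[23,17],[28,16],[30,19],[37,17],[41,11],[43,0]]
[[2,3],[5,0],[13,8],[21,16],[23,17],[28,16],[30,19],[37,17],[41,11],[43,0]]
[[2,3],[5,0],[13,8],[21,16],[23,17],[28,16],[30,19],[37,17],[41,11],[43,0]]
[[2,3],[5,0],[13,8],[21,16],[23,17],[28,16],[30,19],[37,17],[41,11],[43,5],[50,0]]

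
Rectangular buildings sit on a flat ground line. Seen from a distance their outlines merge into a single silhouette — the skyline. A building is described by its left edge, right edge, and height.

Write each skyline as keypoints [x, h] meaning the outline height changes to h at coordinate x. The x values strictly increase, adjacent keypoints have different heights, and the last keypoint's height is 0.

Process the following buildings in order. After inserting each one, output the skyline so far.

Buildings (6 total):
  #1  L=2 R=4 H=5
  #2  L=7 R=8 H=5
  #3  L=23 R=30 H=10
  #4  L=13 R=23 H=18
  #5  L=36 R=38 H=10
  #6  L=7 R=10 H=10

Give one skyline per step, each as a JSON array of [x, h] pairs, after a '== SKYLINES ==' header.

== SKYLINES ==
[[2,5],[4,0]]
[[2,5],[4,0],[7,5],[8,0]]
[[2,5],[4,0],[7,5],[8,0],[23,10],[30,0]]
[[2,5],[4,0],[7,5],[8,0],[13,18],[23,10],[30,0]]
[[2,5],[4,0],[7,5],[8,0],[13,18],[23,10],[30,0],[36,10],[38,0]]
[[2,5],[4,0],[7,10],[10,0],[13,18],[23,10],[30,0],[36,10],[38,0]]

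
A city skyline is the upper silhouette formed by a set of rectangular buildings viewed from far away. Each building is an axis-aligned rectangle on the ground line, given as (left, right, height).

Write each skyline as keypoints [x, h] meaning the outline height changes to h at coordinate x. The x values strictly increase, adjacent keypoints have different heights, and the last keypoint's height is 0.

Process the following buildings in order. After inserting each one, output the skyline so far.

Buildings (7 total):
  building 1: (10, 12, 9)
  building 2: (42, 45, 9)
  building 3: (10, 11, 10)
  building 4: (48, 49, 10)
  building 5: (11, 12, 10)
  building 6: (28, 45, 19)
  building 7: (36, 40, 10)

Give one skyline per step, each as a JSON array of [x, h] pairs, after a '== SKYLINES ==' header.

== SKYLINES ==
[[10,9],[12,0]]
[[10,9],[12,0],[42,9],[45,0]]
[[10,10],[11,9],[12,0],[42,9],[45,0]]
[[10,10],[11,9],[12,0],[42,9],[45,0],[48,10],[49,0]]
[[10,10],[12,0],[42,9],[45,0],[48,10],[49,0]]
[[10,10],[12,0],[28,19],[45,0],[48,10],[49,0]]
[[10,10],[12,0],[28,19],[45,0],[48,10],[49,0]]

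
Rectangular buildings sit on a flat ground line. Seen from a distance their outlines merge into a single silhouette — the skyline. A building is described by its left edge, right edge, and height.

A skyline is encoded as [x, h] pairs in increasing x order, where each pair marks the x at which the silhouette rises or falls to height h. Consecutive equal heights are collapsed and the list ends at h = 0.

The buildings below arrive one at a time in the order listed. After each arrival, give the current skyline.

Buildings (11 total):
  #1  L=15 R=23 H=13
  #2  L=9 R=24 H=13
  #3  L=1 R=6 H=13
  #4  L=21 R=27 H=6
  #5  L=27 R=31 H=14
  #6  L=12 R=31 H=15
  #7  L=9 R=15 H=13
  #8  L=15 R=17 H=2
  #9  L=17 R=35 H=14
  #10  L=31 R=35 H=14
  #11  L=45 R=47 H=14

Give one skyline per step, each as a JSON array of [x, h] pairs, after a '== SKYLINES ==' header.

== SKYLINES ==
[[15,13],[23,0]]
[[9,13],[24,0]]
[[1,13],[6,0],[9,13],[24,0]]
[[1,13],[6,0],[9,13],[24,6],[27,0]]
[[1,13],[6,0],[9,13],[24,6],[27,14],[31,0]]
[[1,13],[6,0],[9,13],[12,15],[31,0]]
[[1,13],[6,0],[9,13],[12,15],[31,0]]
[[1,13],[6,0],[9,13],[12,15],[31,0]]
[[1,13],[6,0],[9,13],[12,15],[31,14],[35,0]]
[[1,13],[6,0],[9,13],[12,15],[31,14],[35,0]]
[[1,13],[6,0],[9,13],[12,15],[31,14],[35,0],[45,14],[47,0]]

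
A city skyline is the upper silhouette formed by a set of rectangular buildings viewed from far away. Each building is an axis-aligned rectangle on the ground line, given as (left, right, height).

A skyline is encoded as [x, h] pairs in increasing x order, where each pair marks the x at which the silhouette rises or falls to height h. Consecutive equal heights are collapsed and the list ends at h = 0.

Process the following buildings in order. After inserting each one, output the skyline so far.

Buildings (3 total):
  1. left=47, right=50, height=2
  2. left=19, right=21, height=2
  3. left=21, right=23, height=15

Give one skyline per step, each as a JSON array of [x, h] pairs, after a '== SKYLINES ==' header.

== SKYLINES ==
[[47,2],[50,0]]
[[19,2],[21,0],[47,2],[50,0]]
[[19,2],[21,15],[23,0],[47,2],[50,0]]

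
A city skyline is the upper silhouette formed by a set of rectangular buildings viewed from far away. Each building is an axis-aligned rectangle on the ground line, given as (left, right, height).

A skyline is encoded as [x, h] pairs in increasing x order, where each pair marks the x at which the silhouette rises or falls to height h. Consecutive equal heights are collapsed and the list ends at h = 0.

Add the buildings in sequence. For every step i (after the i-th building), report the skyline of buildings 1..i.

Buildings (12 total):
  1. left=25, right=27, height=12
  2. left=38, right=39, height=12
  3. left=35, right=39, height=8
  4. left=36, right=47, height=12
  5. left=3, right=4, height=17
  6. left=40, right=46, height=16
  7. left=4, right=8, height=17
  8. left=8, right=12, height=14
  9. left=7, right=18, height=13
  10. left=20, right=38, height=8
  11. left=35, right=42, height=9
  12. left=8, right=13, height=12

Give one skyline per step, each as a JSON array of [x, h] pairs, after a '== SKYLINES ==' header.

== SKYLINES ==
[[25,12],[27,0]]
[[25,12],[27,0],[38,12],[39,0]]
[[25,12],[27,0],[35,8],[38,12],[39,0]]
[[25,12],[27,0],[35,8],[36,12],[47,0]]
[[3,17],[4,0],[25,12],[27,0],[35,8],[36,12],[47,0]]
[[3,17],[4,0],[25,12],[27,0],[35,8],[36,12],[40,16],[46,12],[47,0]]
[[3,17],[8,0],[25,12],[27,0],[35,8],[36,12],[40,16],[46,12],[47,0]]
[[3,17],[8,14],[12,0],[25,12],[27,0],[35,8],[36,12],[40,16],[46,12],[47,0]]
[[3,17],[8,14],[12,13],[18,0],[25,12],[27,0],[35,8],[36,12],[40,16],[46,12],[47,0]]
[[3,17],[8,14],[12,13],[18,0],[20,8],[25,12],[27,8],[36,12],[40,16],[46,12],[47,0]]
[[3,17],[8,14],[12,13],[18,0],[20,8],[25,12],[27,8],[35,9],[36,12],[40,16],[46,12],[47,0]]
[[3,17],[8,14],[12,13],[18,0],[20,8],[25,12],[27,8],[35,9],[36,12],[40,16],[46,12],[47,0]]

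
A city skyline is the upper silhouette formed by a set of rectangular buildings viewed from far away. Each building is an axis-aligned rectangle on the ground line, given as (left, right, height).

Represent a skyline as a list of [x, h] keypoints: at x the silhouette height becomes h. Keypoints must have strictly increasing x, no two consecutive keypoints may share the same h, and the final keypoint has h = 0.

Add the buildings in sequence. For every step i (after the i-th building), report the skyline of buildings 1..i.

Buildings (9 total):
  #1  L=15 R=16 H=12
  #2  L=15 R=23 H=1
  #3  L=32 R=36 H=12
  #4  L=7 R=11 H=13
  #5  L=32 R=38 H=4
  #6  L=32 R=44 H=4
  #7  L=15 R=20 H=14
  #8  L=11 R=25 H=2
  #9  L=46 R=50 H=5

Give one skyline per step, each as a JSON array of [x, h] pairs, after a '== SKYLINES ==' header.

== SKYLINES ==
[[15,12],[16,0]]
[[15,12],[16,1],[23,0]]
[[15,12],[16,1],[23,0],[32,12],[36,0]]
[[7,13],[11,0],[15,12],[16,1],[23,0],[32,12],[36,0]]
[[7,13],[11,0],[15,12],[16,1],[23,0],[32,12],[36,4],[38,0]]
[[7,13],[11,0],[15,12],[16,1],[23,0],[32,12],[36,4],[44,0]]
[[7,13],[11,0],[15,14],[20,1],[23,0],[32,12],[36,4],[44,0]]
[[7,13],[11,2],[15,14],[20,2],[25,0],[32,12],[36,4],[44,0]]
[[7,13],[11,2],[15,14],[20,2],[25,0],[32,12],[36,4],[44,0],[46,5],[50,0]]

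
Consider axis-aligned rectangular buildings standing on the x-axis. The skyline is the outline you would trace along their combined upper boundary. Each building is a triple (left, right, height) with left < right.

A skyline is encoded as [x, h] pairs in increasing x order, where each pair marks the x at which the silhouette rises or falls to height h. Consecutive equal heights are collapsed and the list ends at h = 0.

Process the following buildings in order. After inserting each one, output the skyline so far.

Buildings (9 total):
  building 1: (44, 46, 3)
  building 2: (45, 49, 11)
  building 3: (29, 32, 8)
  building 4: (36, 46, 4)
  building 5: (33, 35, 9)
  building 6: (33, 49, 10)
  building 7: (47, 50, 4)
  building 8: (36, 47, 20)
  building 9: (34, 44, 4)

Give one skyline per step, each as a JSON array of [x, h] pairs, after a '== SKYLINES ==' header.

== SKYLINES ==
[[44,3],[46,0]]
[[44,3],[45,11],[49,0]]
[[29,8],[32,0],[44,3],[45,11],[49,0]]
[[29,8],[32,0],[36,4],[45,11],[49,0]]
[[29,8],[32,0],[33,9],[35,0],[36,4],[45,11],[49,0]]
[[29,8],[32,0],[33,10],[45,11],[49,0]]
[[29,8],[32,0],[33,10],[45,11],[49,4],[50,0]]
[[29,8],[32,0],[33,10],[36,20],[47,11],[49,4],[50,0]]
[[29,8],[32,0],[33,10],[36,20],[47,11],[49,4],[50,0]]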